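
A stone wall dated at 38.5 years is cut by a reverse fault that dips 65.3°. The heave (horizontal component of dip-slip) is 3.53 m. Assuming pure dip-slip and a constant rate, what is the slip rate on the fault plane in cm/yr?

21.9 cm/yr

dip-slip = heave / cos(dip) = 3.53 m / cos(65.3°) = 8.448 m
rate = 8.448 m / 38.5 years = 0.219 m/yr = 21.9 cm/yr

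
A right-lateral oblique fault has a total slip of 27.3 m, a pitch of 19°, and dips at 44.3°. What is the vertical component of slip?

6.21 m

dip-slip = net slip × sin(rake) = 27.3 m × sin(19°) = 8.888 m
throw = dip-slip × sin(dip) = 8.888 × sin(44.3°) = 6.21 m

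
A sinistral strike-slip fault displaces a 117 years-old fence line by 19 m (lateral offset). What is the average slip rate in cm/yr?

16.2 cm/yr

rate = 19 m / 117 years = 0.162 m/yr = 16.2 cm/yr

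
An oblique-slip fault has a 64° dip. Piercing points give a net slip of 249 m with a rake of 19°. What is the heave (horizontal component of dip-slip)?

dip-slip = net slip × sin(rake) = 249 m × sin(19°) = 81.07 m
heave = dip-slip × cos(dip) = 81.07 × cos(64°) = 35.5 m

35.5 m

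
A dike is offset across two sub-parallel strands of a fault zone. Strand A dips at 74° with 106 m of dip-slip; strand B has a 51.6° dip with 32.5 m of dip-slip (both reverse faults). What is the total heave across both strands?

49.4 m

heave_A = 106 × cos(74°) = 29.22 m
heave_B = 32.5 × cos(51.6°) = 20.19 m
total = 29.22 + 20.19 = 49.4 m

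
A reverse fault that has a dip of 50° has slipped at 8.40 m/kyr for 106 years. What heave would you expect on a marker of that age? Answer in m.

dip-slip = rate × time = 8.40 m/kyr × 106 years = 0.8904 m
heave = dip-slip × cos(dip) = 0.8904 × cos(50°) = 0.572 m

0.572 m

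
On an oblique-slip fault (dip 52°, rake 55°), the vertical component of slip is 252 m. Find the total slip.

390 m

dip-slip = throw / sin(dip) = 252 / sin(52°) = 319.8 m
net slip = dip-slip / sin(rake) = 319.8 / sin(55°) = 390 m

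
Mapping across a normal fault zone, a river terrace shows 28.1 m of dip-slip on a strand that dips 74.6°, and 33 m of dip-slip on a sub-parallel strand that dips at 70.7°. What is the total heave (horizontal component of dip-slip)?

heave_A = 28.1 × cos(74.6°) = 7.462 m
heave_B = 33 × cos(70.7°) = 10.91 m
total = 7.462 + 10.91 = 18.4 m

18.4 m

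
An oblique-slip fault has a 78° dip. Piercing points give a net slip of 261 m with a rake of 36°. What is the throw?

dip-slip = net slip × sin(rake) = 261 m × sin(36°) = 153.4 m
throw = dip-slip × sin(dip) = 153.4 × sin(78°) = 150 m

150 m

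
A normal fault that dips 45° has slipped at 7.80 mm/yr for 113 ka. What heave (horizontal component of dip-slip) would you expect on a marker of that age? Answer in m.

dip-slip = rate × time = 7.80 mm/yr × 113 ka = 881.4 m
heave = dip-slip × cos(dip) = 881.4 × cos(45°) = 623 m

623 m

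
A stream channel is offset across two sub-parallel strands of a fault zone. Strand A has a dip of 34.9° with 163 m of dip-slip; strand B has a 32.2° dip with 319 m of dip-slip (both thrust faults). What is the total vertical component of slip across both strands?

263 m

throw_A = 163 × sin(34.9°) = 93.26 m
throw_B = 319 × sin(32.2°) = 170 m
total = 93.26 + 170 = 263 m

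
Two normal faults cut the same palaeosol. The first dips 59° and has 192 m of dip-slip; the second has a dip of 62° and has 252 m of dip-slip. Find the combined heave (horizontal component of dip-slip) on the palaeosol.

217 m

heave_A = 192 × cos(59°) = 98.89 m
heave_B = 252 × cos(62°) = 118.3 m
total = 98.89 + 118.3 = 217 m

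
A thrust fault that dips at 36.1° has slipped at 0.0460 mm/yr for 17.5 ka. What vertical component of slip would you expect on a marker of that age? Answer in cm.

dip-slip = rate × time = 0.0460 mm/yr × 17.5 ka = 0.8050 m
throw = dip-slip × sin(dip) = 0.8050 × sin(36.1°) = 0.474 m = 47.4 cm

47.4 cm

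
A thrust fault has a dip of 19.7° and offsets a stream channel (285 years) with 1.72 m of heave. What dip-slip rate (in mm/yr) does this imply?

dip-slip = heave / cos(dip) = 1.72 m / cos(19.7°) = 1.827 m
rate = 1.827 m / 285 years = 0.00641 m/yr = 6.41 mm/yr

6.41 mm/yr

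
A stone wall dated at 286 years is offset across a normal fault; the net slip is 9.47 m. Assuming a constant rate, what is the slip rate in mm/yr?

rate = 9.47 m / 286 years = 0.0331 m/yr = 33.1 mm/yr

33.1 mm/yr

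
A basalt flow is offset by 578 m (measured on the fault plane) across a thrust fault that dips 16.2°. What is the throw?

throw = dip-slip × sin(dip) = 578 m × sin(16.2°) = 161 m

161 m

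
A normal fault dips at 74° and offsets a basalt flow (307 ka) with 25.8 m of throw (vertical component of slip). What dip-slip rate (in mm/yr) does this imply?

dip-slip = throw / sin(dip) = 25.8 m / sin(74°) = 26.84 m
rate = 26.84 m / 307 ka = 0.0000874 m/yr = 0.0874 mm/yr

0.0874 mm/yr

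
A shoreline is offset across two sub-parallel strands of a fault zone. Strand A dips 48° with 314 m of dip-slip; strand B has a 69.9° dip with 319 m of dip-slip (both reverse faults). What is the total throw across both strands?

533 m

throw_A = 314 × sin(48°) = 233.3 m
throw_B = 319 × sin(69.9°) = 299.6 m
total = 233.3 + 299.6 = 533 m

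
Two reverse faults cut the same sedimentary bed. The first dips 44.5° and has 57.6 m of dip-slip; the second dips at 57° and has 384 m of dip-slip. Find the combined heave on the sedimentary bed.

250 m

heave_A = 57.6 × cos(44.5°) = 41.08 m
heave_B = 384 × cos(57°) = 209.1 m
total = 41.08 + 209.1 = 250 m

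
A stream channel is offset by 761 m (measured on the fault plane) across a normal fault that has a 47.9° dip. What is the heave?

510 m

heave = dip-slip × cos(dip) = 761 m × cos(47.9°) = 510 m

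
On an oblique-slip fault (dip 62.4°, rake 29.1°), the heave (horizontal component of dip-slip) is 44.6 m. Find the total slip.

198 m

dip-slip = heave / cos(dip) = 44.6 / cos(62.4°) = 96.27 m
net slip = dip-slip / sin(rake) = 96.27 / sin(29.1°) = 198 m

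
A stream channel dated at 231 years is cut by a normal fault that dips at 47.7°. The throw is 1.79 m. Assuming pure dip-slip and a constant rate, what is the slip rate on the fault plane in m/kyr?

dip-slip = throw / sin(dip) = 1.79 m / sin(47.7°) = 2.420 m
rate = 2.420 m / 231 years = 0.0105 m/yr = 10.5 m/kyr

10.5 m/kyr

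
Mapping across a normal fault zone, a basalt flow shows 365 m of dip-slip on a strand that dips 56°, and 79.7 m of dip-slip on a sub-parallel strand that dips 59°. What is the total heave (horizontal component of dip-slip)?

245 m

heave_A = 365 × cos(56°) = 204.1 m
heave_B = 79.7 × cos(59°) = 41.05 m
total = 204.1 + 41.05 = 245 m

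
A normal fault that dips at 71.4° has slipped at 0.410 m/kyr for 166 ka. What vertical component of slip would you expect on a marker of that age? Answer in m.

dip-slip = rate × time = 0.410 m/kyr × 166 ka = 68.06 m
throw = dip-slip × sin(dip) = 68.06 × sin(71.4°) = 64.5 m

64.5 m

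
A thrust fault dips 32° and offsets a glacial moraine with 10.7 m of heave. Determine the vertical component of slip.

6.69 m

throw = heave × tan(dip) = 10.7 × tan(32°) = 6.69 m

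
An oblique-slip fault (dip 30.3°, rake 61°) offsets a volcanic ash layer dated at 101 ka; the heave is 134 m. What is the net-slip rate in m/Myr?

1760 m/Myr

dip-slip = heave / cos(dip) = 134 / cos(30.3°) = 155.2 m
net slip = dip-slip / sin(rake) = 155.2 / sin(61°) = 177.4 m
rate = 177.4 m / 101 ka = 0.00176 m/yr = 1760 m/Myr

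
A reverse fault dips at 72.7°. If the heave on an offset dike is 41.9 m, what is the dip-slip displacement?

dip-slip = heave / cos(dip) = 41.9 / cos(72.7°) = 141 m

141 m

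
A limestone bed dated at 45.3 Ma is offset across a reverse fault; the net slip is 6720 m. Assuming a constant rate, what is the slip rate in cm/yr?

0.0148 cm/yr

rate = 6720 m / 45.3 Ma = 0.000148 m/yr = 0.0148 cm/yr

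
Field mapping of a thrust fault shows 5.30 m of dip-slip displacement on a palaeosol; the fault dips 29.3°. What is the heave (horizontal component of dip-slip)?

4.62 m

heave = dip-slip × cos(dip) = 5.30 m × cos(29.3°) = 4.62 m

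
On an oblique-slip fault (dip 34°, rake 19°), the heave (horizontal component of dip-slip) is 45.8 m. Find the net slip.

dip-slip = heave / cos(dip) = 45.8 / cos(34°) = 55.24 m
net slip = dip-slip / sin(rake) = 55.24 / sin(19°) = 170 m

170 m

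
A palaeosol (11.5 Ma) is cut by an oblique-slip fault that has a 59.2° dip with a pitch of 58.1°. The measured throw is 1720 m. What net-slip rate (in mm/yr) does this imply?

dip-slip = throw / sin(dip) = 1720 / sin(59.2°) = 2002 m
net slip = dip-slip / sin(rake) = 2002 / sin(58.1°) = 2359 m
rate = 2359 m / 11.5 Ma = 0.000205 m/yr = 0.205 mm/yr

0.205 mm/yr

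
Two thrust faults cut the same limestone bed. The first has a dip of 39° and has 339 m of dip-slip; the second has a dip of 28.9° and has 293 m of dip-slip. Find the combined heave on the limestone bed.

heave_A = 339 × cos(39°) = 263.5 m
heave_B = 293 × cos(28.9°) = 256.5 m
total = 263.5 + 256.5 = 520 m

520 m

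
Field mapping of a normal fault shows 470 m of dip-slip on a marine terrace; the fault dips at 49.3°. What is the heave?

306 m

heave = dip-slip × cos(dip) = 470 m × cos(49.3°) = 306 m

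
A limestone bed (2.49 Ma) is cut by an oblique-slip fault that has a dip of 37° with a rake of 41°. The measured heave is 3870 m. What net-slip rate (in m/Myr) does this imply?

2970 m/Myr

dip-slip = heave / cos(dip) = 3870 / cos(37°) = 4846 m
net slip = dip-slip / sin(rake) = 4846 / sin(41°) = 7386 m
rate = 7386 m / 2.49 Ma = 0.00297 m/yr = 2970 m/Myr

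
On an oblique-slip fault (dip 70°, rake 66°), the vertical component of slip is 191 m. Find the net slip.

222 m

dip-slip = throw / sin(dip) = 191 / sin(70°) = 203.3 m
net slip = dip-slip / sin(rake) = 203.3 / sin(66°) = 222 m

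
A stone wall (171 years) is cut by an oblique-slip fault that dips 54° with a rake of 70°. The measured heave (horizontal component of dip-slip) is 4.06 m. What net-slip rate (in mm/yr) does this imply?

43 mm/yr

dip-slip = heave / cos(dip) = 4.06 / cos(54°) = 6.907 m
net slip = dip-slip / sin(rake) = 6.907 / sin(70°) = 7.351 m
rate = 7.351 m / 171 years = 0.0430 m/yr = 43 mm/yr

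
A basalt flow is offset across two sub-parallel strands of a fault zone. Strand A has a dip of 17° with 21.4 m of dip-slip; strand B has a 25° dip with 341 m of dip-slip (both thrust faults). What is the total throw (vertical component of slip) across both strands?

throw_A = 21.4 × sin(17°) = 6.257 m
throw_B = 341 × sin(25°) = 144.1 m
total = 6.257 + 144.1 = 150 m

150 m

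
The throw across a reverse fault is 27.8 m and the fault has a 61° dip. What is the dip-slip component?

dip-slip = throw / sin(dip) = 27.8 / sin(61°) = 31.8 m

31.8 m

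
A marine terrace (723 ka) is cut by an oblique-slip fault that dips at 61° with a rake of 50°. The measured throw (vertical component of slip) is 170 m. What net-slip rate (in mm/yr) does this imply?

0.351 mm/yr

dip-slip = throw / sin(dip) = 170 / sin(61°) = 194.4 m
net slip = dip-slip / sin(rake) = 194.4 / sin(50°) = 253.7 m
rate = 253.7 m / 723 ka = 0.000351 m/yr = 0.351 mm/yr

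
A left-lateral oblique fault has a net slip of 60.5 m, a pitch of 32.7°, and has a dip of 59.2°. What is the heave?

16.7 m

dip-slip = net slip × sin(rake) = 60.5 m × sin(32.7°) = 32.68 m
heave = dip-slip × cos(dip) = 32.68 × cos(59.2°) = 16.7 m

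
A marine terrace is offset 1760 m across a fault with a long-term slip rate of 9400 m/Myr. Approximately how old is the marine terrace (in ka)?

age = offset / rate = 1760 m / (9400 m/Myr) = 187000 yr = 187 ka

187 ka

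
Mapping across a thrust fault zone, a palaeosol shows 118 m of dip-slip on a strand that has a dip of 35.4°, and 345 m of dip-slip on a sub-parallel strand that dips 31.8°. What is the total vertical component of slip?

throw_A = 118 × sin(35.4°) = 68.36 m
throw_B = 345 × sin(31.8°) = 181.8 m
total = 68.36 + 181.8 = 250 m

250 m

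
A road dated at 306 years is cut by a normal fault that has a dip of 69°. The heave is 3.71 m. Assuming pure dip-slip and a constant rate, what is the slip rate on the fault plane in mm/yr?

33.8 mm/yr

dip-slip = heave / cos(dip) = 3.71 m / cos(69°) = 10.35 m
rate = 10.35 m / 306 years = 0.0338 m/yr = 33.8 mm/yr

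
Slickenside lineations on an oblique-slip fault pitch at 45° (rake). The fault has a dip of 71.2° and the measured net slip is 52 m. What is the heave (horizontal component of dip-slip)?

11.8 m

dip-slip = net slip × sin(rake) = 52 m × sin(45°) = 36.77 m
heave = dip-slip × cos(dip) = 36.77 × cos(71.2°) = 11.8 m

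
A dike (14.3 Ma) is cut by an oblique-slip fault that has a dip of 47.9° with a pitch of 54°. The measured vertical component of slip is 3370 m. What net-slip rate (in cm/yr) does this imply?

dip-slip = throw / sin(dip) = 3370 / sin(47.9°) = 4542 m
net slip = dip-slip / sin(rake) = 4542 / sin(54°) = 5614 m
rate = 5614 m / 14.3 Ma = 0.000393 m/yr = 0.0393 cm/yr

0.0393 cm/yr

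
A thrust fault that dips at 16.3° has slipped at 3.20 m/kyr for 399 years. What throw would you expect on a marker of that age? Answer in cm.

dip-slip = rate × time = 3.20 m/kyr × 399 years = 1.277 m
throw = dip-slip × sin(dip) = 1.277 × sin(16.3°) = 0.358 m = 35.8 cm

35.8 cm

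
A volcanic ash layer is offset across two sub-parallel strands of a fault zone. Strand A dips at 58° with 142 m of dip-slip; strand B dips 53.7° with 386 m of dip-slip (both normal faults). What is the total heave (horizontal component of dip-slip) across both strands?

heave_A = 142 × cos(58°) = 75.25 m
heave_B = 386 × cos(53.7°) = 228.5 m
total = 75.25 + 228.5 = 304 m

304 m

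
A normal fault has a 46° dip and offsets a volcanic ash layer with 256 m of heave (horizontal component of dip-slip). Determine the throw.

throw = heave × tan(dip) = 256 × tan(46°) = 265 m

265 m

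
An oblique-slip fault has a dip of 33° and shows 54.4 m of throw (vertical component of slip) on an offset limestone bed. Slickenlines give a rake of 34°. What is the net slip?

179 m

dip-slip = throw / sin(dip) = 54.4 / sin(33°) = 99.88 m
net slip = dip-slip / sin(rake) = 99.88 / sin(34°) = 179 m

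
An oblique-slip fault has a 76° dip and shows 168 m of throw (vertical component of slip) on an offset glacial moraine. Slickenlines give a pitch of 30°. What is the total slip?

346 m

dip-slip = throw / sin(dip) = 168 / sin(76°) = 173.1 m
net slip = dip-slip / sin(rake) = 173.1 / sin(30°) = 346 m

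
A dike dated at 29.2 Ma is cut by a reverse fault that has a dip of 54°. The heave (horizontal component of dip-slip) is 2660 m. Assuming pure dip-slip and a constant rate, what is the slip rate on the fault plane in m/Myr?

155 m/Myr

dip-slip = heave / cos(dip) = 2660 m / cos(54°) = 4525 m
rate = 4525 m / 29.2 Ma = 0.000155 m/yr = 155 m/Myr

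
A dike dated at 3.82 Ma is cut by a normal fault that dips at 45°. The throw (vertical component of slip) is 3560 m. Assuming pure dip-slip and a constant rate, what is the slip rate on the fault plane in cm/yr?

dip-slip = throw / sin(dip) = 3560 m / sin(45°) = 5035 m
rate = 5035 m / 3.82 Ma = 0.00132 m/yr = 0.132 cm/yr

0.132 cm/yr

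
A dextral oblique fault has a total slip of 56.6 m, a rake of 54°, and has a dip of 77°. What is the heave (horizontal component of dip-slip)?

dip-slip = net slip × sin(rake) = 56.6 m × sin(54°) = 45.79 m
heave = dip-slip × cos(dip) = 45.79 × cos(77°) = 10.3 m

10.3 m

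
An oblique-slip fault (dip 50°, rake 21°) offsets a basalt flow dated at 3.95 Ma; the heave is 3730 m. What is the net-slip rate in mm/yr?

dip-slip = heave / cos(dip) = 3730 / cos(50°) = 5803 m
net slip = dip-slip / sin(rake) = 5803 / sin(21°) = 16190 m
rate = 16190 m / 3.95 Ma = 0.00410 m/yr = 4.10 mm/yr

4.10 mm/yr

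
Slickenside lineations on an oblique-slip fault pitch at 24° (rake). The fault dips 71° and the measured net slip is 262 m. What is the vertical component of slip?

101 m

dip-slip = net slip × sin(rake) = 262 m × sin(24°) = 106.6 m
throw = dip-slip × sin(dip) = 106.6 × sin(71°) = 101 m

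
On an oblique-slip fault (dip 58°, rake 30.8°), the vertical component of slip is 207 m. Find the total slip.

dip-slip = throw / sin(dip) = 207 / sin(58°) = 244.1 m
net slip = dip-slip / sin(rake) = 244.1 / sin(30.8°) = 477 m

477 m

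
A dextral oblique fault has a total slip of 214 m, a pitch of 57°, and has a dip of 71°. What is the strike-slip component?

strike-slip = net slip × cos(rake) = 214 m × cos(57°) = 117 m

117 m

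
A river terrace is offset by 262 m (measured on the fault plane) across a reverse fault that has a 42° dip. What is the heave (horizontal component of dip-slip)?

heave = dip-slip × cos(dip) = 262 m × cos(42°) = 195 m

195 m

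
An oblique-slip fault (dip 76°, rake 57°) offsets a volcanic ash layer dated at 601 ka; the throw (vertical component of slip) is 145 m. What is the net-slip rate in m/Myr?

296 m/Myr

dip-slip = throw / sin(dip) = 145 / sin(76°) = 149.4 m
net slip = dip-slip / sin(rake) = 149.4 / sin(57°) = 178.2 m
rate = 178.2 m / 601 ka = 0.000296 m/yr = 296 m/Myr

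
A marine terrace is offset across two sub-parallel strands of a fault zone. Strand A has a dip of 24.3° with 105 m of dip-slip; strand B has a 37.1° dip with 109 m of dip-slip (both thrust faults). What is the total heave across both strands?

heave_A = 105 × cos(24.3°) = 95.70 m
heave_B = 109 × cos(37.1°) = 86.94 m
total = 95.70 + 86.94 = 183 m

183 m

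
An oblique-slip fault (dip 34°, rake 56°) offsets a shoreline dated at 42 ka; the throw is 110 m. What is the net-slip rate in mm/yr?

5.65 mm/yr

dip-slip = throw / sin(dip) = 110 / sin(34°) = 196.7 m
net slip = dip-slip / sin(rake) = 196.7 / sin(56°) = 237.3 m
rate = 237.3 m / 42 ka = 0.00565 m/yr = 5.65 mm/yr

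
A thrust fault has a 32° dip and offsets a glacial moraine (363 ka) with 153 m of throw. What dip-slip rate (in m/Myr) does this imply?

dip-slip = throw / sin(dip) = 153 m / sin(32°) = 288.7 m
rate = 288.7 m / 363 ka = 0.000795 m/yr = 795 m/Myr

795 m/Myr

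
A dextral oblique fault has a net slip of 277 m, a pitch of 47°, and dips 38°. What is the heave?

dip-slip = net slip × sin(rake) = 277 m × sin(47°) = 202.6 m
heave = dip-slip × cos(dip) = 202.6 × cos(38°) = 160 m

160 m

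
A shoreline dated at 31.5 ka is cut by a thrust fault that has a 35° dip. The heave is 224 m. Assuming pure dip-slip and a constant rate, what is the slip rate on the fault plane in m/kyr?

8.68 m/kyr

dip-slip = heave / cos(dip) = 224 m / cos(35°) = 273.5 m
rate = 273.5 m / 31.5 ka = 0.00868 m/yr = 8.68 m/kyr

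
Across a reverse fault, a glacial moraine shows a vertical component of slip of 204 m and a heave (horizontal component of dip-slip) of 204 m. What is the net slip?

net slip = √(throw² + heave²) = √(204² + 204²) = 288 m

288 m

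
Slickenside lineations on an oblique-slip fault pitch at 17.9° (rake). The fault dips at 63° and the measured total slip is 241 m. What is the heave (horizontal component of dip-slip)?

dip-slip = net slip × sin(rake) = 241 m × sin(17.9°) = 74.07 m
heave = dip-slip × cos(dip) = 74.07 × cos(63°) = 33.6 m

33.6 m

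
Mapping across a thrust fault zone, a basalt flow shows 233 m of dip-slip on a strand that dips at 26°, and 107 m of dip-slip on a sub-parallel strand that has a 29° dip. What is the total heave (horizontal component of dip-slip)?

heave_A = 233 × cos(26°) = 209.4 m
heave_B = 107 × cos(29°) = 93.58 m
total = 209.4 + 93.58 = 303 m

303 m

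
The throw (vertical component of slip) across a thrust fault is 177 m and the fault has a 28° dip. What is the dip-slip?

dip-slip = throw / sin(dip) = 177 / sin(28°) = 377 m

377 m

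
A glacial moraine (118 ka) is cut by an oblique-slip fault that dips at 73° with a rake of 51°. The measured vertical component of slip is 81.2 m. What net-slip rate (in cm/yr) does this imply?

dip-slip = throw / sin(dip) = 81.2 / sin(73°) = 84.91 m
net slip = dip-slip / sin(rake) = 84.91 / sin(51°) = 109.3 m
rate = 109.3 m / 118 ka = 0.000926 m/yr = 0.0926 cm/yr

0.0926 cm/yr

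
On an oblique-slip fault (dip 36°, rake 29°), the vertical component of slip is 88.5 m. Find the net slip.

dip-slip = throw / sin(dip) = 88.5 / sin(36°) = 150.6 m
net slip = dip-slip / sin(rake) = 150.6 / sin(29°) = 311 m

311 m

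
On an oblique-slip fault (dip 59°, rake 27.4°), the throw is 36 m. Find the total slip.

91.3 m

dip-slip = throw / sin(dip) = 36 / sin(59°) = 42 m
net slip = dip-slip / sin(rake) = 42 / sin(27.4°) = 91.3 m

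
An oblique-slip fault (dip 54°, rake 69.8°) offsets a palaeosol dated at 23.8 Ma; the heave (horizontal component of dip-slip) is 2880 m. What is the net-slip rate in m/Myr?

219 m/Myr

dip-slip = heave / cos(dip) = 2880 / cos(54°) = 4900 m
net slip = dip-slip / sin(rake) = 4900 / sin(69.8°) = 5221 m
rate = 5221 m / 23.8 Ma = 0.000219 m/yr = 219 m/Myr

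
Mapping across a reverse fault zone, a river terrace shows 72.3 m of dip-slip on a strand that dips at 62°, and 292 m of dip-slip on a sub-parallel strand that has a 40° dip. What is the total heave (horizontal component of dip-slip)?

heave_A = 72.3 × cos(62°) = 33.94 m
heave_B = 292 × cos(40°) = 223.7 m
total = 33.94 + 223.7 = 258 m

258 m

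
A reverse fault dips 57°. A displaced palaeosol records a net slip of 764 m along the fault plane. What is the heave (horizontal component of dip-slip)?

416 m

heave = dip-slip × cos(dip) = 764 m × cos(57°) = 416 m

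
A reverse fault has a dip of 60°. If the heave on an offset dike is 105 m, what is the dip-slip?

210 m

dip-slip = heave / cos(dip) = 105 / cos(60°) = 210 m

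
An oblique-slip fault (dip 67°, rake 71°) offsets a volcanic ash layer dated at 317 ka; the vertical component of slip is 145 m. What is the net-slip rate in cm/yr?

0.0526 cm/yr

dip-slip = throw / sin(dip) = 145 / sin(67°) = 157.5 m
net slip = dip-slip / sin(rake) = 157.5 / sin(71°) = 166.6 m
rate = 166.6 m / 317 ka = 0.000526 m/yr = 0.0526 cm/yr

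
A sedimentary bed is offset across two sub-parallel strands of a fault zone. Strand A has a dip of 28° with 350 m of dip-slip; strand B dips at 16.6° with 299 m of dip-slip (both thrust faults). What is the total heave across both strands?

596 m

heave_A = 350 × cos(28°) = 309 m
heave_B = 299 × cos(16.6°) = 286.5 m
total = 309 + 286.5 = 596 m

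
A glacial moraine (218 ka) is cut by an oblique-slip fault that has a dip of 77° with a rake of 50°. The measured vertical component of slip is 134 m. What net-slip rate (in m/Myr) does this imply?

dip-slip = throw / sin(dip) = 134 / sin(77°) = 137.5 m
net slip = dip-slip / sin(rake) = 137.5 / sin(50°) = 179.5 m
rate = 179.5 m / 218 ka = 0.000824 m/yr = 824 m/Myr

824 m/Myr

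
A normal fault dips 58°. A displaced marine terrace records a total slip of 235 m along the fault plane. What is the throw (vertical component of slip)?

throw = dip-slip × sin(dip) = 235 m × sin(58°) = 199 m

199 m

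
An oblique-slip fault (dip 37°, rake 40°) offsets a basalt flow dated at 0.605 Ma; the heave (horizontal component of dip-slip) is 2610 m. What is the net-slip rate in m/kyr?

dip-slip = heave / cos(dip) = 2610 / cos(37°) = 3268 m
net slip = dip-slip / sin(rake) = 3268 / sin(40°) = 5084 m
rate = 5084 m / 0.605 Ma = 0.00840 m/yr = 8.40 m/kyr

8.40 m/kyr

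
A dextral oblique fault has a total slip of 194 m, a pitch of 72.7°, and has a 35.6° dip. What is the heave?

151 m

dip-slip = net slip × sin(rake) = 194 m × sin(72.7°) = 185.2 m
heave = dip-slip × cos(dip) = 185.2 × cos(35.6°) = 151 m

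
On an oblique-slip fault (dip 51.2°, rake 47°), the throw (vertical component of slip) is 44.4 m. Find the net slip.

dip-slip = throw / sin(dip) = 44.4 / sin(51.2°) = 56.97 m
net slip = dip-slip / sin(rake) = 56.97 / sin(47°) = 77.9 m

77.9 m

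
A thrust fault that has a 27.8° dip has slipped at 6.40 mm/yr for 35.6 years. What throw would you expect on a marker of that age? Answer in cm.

dip-slip = rate × time = 6.40 mm/yr × 35.6 years = 0.2278 m
throw = dip-slip × sin(dip) = 0.2278 × sin(27.8°) = 0.106 m = 10.6 cm

10.6 cm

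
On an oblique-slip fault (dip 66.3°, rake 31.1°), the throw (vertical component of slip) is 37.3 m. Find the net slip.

78.9 m

dip-slip = throw / sin(dip) = 37.3 / sin(66.3°) = 40.74 m
net slip = dip-slip / sin(rake) = 40.74 / sin(31.1°) = 78.9 m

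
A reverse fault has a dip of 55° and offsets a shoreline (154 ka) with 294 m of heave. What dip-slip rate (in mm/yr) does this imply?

3.33 mm/yr

dip-slip = heave / cos(dip) = 294 m / cos(55°) = 512.6 m
rate = 512.6 m / 154 ka = 0.00333 m/yr = 3.33 mm/yr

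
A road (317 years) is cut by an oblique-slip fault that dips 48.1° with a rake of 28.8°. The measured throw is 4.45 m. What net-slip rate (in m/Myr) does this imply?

39100 m/Myr

dip-slip = throw / sin(dip) = 4.45 / sin(48.1°) = 5.979 m
net slip = dip-slip / sin(rake) = 5.979 / sin(28.8°) = 12.41 m
rate = 12.41 m / 317 years = 0.0391 m/yr = 39100 m/Myr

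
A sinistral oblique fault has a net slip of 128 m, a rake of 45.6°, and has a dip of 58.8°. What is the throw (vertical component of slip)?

78.2 m

dip-slip = net slip × sin(rake) = 128 m × sin(45.6°) = 91.45 m
throw = dip-slip × sin(dip) = 91.45 × sin(58.8°) = 78.2 m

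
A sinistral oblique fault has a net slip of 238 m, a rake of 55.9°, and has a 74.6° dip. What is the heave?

dip-slip = net slip × sin(rake) = 238 m × sin(55.9°) = 197.1 m
heave = dip-slip × cos(dip) = 197.1 × cos(74.6°) = 52.3 m

52.3 m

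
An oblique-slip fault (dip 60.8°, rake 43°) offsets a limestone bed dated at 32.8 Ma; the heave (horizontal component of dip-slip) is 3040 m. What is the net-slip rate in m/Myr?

279 m/Myr

dip-slip = heave / cos(dip) = 3040 / cos(60.8°) = 6231 m
net slip = dip-slip / sin(rake) = 6231 / sin(43°) = 9137 m
rate = 9137 m / 32.8 Ma = 0.000279 m/yr = 279 m/Myr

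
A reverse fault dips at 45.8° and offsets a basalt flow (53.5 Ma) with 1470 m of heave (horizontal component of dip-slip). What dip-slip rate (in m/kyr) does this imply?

0.0394 m/kyr

dip-slip = heave / cos(dip) = 1470 m / cos(45.8°) = 2109 m
rate = 2109 m / 53.5 Ma = 0.0000394 m/yr = 0.0394 m/kyr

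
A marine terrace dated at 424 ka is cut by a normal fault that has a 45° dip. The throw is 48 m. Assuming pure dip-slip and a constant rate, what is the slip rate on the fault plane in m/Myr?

160 m/Myr

dip-slip = throw / sin(dip) = 48 m / sin(45°) = 67.88 m
rate = 67.88 m / 424 ka = 0.000160 m/yr = 160 m/Myr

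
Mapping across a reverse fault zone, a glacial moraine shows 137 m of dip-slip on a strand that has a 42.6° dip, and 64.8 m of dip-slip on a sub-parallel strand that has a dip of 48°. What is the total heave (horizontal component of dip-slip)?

144 m

heave_A = 137 × cos(42.6°) = 100.8 m
heave_B = 64.8 × cos(48°) = 43.36 m
total = 100.8 + 43.36 = 144 m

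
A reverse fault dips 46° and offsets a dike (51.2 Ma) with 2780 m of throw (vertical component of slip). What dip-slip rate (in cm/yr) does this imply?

dip-slip = throw / sin(dip) = 2780 m / sin(46°) = 3865 m
rate = 3865 m / 51.2 Ma = 0.0000755 m/yr = 0.00755 cm/yr

0.00755 cm/yr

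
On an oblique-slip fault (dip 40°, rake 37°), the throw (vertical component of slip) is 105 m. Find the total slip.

271 m

dip-slip = throw / sin(dip) = 105 / sin(40°) = 163.4 m
net slip = dip-slip / sin(rake) = 163.4 / sin(37°) = 271 m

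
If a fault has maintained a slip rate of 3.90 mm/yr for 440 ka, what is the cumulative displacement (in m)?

slip = rate × time = 3.90 mm/yr × 440 ka = 1720 m

1720 m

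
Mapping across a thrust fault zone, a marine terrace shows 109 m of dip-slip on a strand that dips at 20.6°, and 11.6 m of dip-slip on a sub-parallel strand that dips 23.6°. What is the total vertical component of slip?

43 m

throw_A = 109 × sin(20.6°) = 38.35 m
throw_B = 11.6 × sin(23.6°) = 4.644 m
total = 38.35 + 4.644 = 43 m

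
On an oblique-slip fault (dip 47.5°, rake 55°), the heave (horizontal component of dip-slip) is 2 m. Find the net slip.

dip-slip = heave / cos(dip) = 2 / cos(47.5°) = 2.960 m
net slip = dip-slip / sin(rake) = 2.960 / sin(55°) = 3.61 m

3.61 m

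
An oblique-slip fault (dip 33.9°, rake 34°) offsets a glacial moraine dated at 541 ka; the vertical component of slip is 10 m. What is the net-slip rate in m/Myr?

59.3 m/Myr

dip-slip = throw / sin(dip) = 10 / sin(33.9°) = 17.93 m
net slip = dip-slip / sin(rake) = 17.93 / sin(34°) = 32.06 m
rate = 32.06 m / 541 ka = 0.0000593 m/yr = 59.3 m/Myr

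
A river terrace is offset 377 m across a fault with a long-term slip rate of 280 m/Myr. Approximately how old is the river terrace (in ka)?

1350 ka

age = offset / rate = 377 m / (280 m/Myr) = 1.35e+06 yr = 1350 ka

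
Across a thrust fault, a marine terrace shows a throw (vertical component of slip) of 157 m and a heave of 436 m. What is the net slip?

net slip = √(throw² + heave²) = √(157² + 436²) = 463 m

463 m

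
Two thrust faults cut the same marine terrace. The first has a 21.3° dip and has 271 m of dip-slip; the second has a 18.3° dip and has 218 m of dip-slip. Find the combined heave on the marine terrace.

459 m

heave_A = 271 × cos(21.3°) = 252.5 m
heave_B = 218 × cos(18.3°) = 207 m
total = 252.5 + 207 = 459 m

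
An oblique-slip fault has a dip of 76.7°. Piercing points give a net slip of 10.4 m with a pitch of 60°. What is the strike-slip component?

5.20 m

strike-slip = net slip × cos(rake) = 10.4 m × cos(60°) = 5.20 m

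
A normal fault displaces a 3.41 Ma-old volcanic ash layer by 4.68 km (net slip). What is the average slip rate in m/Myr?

1370 m/Myr

rate = 4.68 km / 3.41 Ma = 0.00137 m/yr = 1370 m/Myr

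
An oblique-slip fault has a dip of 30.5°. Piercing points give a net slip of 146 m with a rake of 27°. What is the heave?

dip-slip = net slip × sin(rake) = 146 m × sin(27°) = 66.28 m
heave = dip-slip × cos(dip) = 66.28 × cos(30.5°) = 57.1 m

57.1 m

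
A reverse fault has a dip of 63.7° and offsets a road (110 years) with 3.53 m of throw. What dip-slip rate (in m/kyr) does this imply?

dip-slip = throw / sin(dip) = 3.53 m / sin(63.7°) = 3.938 m
rate = 3.938 m / 110 years = 0.0358 m/yr = 35.8 m/kyr

35.8 m/kyr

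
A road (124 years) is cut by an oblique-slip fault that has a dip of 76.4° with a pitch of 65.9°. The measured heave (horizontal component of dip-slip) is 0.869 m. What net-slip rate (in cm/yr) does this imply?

3.26 cm/yr

dip-slip = heave / cos(dip) = 0.869 / cos(76.4°) = 3.696 m
net slip = dip-slip / sin(rake) = 3.696 / sin(65.9°) = 4.049 m
rate = 4.049 m / 124 years = 0.0326 m/yr = 3.26 cm/yr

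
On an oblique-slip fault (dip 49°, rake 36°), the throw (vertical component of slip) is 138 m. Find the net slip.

311 m

dip-slip = throw / sin(dip) = 138 / sin(49°) = 182.9 m
net slip = dip-slip / sin(rake) = 182.9 / sin(36°) = 311 m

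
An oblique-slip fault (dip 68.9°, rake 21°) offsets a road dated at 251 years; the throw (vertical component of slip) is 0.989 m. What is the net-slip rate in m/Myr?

11800 m/Myr

dip-slip = throw / sin(dip) = 0.989 / sin(68.9°) = 1.060 m
net slip = dip-slip / sin(rake) = 1.060 / sin(21°) = 2.958 m
rate = 2.958 m / 251 years = 0.0118 m/yr = 11800 m/Myr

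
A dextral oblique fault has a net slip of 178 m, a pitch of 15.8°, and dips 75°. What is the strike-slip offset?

strike-slip = net slip × cos(rake) = 178 m × cos(15.8°) = 171 m

171 m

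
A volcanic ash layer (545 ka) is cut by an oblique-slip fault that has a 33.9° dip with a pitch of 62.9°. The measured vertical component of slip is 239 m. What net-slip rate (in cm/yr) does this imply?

dip-slip = throw / sin(dip) = 239 / sin(33.9°) = 428.5 m
net slip = dip-slip / sin(rake) = 428.5 / sin(62.9°) = 481.4 m
rate = 481.4 m / 545 ka = 0.000883 m/yr = 0.0883 cm/yr

0.0883 cm/yr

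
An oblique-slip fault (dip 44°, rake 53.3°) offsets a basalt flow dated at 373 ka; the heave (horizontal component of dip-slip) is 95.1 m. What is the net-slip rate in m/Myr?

dip-slip = heave / cos(dip) = 95.1 / cos(44°) = 132.2 m
net slip = dip-slip / sin(rake) = 132.2 / sin(53.3°) = 164.9 m
rate = 164.9 m / 373 ka = 0.000442 m/yr = 442 m/Myr

442 m/Myr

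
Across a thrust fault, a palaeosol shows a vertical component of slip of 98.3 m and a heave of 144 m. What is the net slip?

net slip = √(throw² + heave²) = √(98.3² + 144²) = 174 m

174 m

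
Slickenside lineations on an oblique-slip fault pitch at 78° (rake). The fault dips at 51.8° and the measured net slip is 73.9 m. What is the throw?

56.8 m

dip-slip = net slip × sin(rake) = 73.9 m × sin(78°) = 72.29 m
throw = dip-slip × sin(dip) = 72.29 × sin(51.8°) = 56.8 m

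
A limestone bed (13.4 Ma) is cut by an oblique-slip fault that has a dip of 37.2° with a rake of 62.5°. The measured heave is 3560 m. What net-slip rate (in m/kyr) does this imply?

0.376 m/kyr

dip-slip = heave / cos(dip) = 3560 / cos(37.2°) = 4469 m
net slip = dip-slip / sin(rake) = 4469 / sin(62.5°) = 5039 m
rate = 5039 m / 13.4 Ma = 0.000376 m/yr = 0.376 m/kyr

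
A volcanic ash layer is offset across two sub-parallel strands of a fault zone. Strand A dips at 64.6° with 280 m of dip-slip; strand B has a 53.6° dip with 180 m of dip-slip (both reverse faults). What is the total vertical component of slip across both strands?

throw_A = 280 × sin(64.6°) = 252.9 m
throw_B = 180 × sin(53.6°) = 144.9 m
total = 252.9 + 144.9 = 398 m

398 m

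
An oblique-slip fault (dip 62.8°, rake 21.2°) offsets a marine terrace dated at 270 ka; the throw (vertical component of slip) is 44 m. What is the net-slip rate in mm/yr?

dip-slip = throw / sin(dip) = 44 / sin(62.8°) = 49.47 m
net slip = dip-slip / sin(rake) = 49.47 / sin(21.2°) = 136.8 m
rate = 136.8 m / 270 ka = 0.000507 m/yr = 0.507 mm/yr

0.507 mm/yr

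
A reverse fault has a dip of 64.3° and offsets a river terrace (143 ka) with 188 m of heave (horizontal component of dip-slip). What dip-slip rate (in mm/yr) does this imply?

3.03 mm/yr

dip-slip = heave / cos(dip) = 188 m / cos(64.3°) = 433.5 m
rate = 433.5 m / 143 ka = 0.00303 m/yr = 3.03 mm/yr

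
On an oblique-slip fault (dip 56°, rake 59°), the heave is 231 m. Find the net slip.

dip-slip = heave / cos(dip) = 231 / cos(56°) = 413.1 m
net slip = dip-slip / sin(rake) = 413.1 / sin(59°) = 482 m

482 m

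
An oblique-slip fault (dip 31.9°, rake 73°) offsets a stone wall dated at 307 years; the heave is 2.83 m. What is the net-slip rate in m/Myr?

11400 m/Myr

dip-slip = heave / cos(dip) = 2.83 / cos(31.9°) = 3.333 m
net slip = dip-slip / sin(rake) = 3.333 / sin(73°) = 3.486 m
rate = 3.486 m / 307 years = 0.0114 m/yr = 11400 m/Myr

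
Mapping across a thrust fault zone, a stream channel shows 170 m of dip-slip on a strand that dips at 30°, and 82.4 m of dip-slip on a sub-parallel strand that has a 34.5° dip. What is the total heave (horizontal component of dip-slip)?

heave_A = 170 × cos(30°) = 147.2 m
heave_B = 82.4 × cos(34.5°) = 67.91 m
total = 147.2 + 67.91 = 215 m

215 m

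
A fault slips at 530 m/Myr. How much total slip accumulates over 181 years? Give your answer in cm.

9.59 cm

slip = rate × time = 530 m/Myr × 181 years = 0.0959 m = 9.59 cm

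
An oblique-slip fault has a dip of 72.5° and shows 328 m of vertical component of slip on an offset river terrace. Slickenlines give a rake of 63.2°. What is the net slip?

dip-slip = throw / sin(dip) = 328 / sin(72.5°) = 343.9 m
net slip = dip-slip / sin(rake) = 343.9 / sin(63.2°) = 385 m

385 m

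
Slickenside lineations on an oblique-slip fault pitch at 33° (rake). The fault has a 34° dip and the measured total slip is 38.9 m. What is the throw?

11.8 m

dip-slip = net slip × sin(rake) = 38.9 m × sin(33°) = 21.19 m
throw = dip-slip × sin(dip) = 21.19 × sin(34°) = 11.8 m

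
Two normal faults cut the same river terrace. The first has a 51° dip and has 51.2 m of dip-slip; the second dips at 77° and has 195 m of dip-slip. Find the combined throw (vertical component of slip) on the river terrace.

230 m

throw_A = 51.2 × sin(51°) = 39.79 m
throw_B = 195 × sin(77°) = 190 m
total = 39.79 + 190 = 230 m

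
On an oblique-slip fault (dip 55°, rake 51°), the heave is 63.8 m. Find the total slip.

143 m

dip-slip = heave / cos(dip) = 63.8 / cos(55°) = 111.2 m
net slip = dip-slip / sin(rake) = 111.2 / sin(51°) = 143 m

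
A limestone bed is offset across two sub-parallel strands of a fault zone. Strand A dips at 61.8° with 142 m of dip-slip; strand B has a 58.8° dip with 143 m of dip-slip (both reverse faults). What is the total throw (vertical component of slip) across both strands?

throw_A = 142 × sin(61.8°) = 125.1 m
throw_B = 143 × sin(58.8°) = 122.3 m
total = 125.1 + 122.3 = 247 m

247 m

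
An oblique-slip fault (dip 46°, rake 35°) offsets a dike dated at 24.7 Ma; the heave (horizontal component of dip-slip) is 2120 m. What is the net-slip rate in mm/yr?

dip-slip = heave / cos(dip) = 2120 / cos(46°) = 3052 m
net slip = dip-slip / sin(rake) = 3052 / sin(35°) = 5321 m
rate = 5321 m / 24.7 Ma = 0.000215 m/yr = 0.215 mm/yr

0.215 mm/yr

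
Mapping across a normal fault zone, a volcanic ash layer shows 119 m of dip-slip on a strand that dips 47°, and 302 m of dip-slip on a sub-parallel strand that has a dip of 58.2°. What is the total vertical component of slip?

344 m

throw_A = 119 × sin(47°) = 87.03 m
throw_B = 302 × sin(58.2°) = 256.7 m
total = 87.03 + 256.7 = 344 m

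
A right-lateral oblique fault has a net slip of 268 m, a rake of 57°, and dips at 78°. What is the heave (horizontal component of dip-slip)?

dip-slip = net slip × sin(rake) = 268 m × sin(57°) = 224.8 m
heave = dip-slip × cos(dip) = 224.8 × cos(78°) = 46.7 m

46.7 m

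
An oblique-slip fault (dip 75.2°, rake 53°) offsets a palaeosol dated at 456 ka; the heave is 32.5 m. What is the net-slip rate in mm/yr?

dip-slip = heave / cos(dip) = 32.5 / cos(75.2°) = 127.2 m
net slip = dip-slip / sin(rake) = 127.2 / sin(53°) = 159.3 m
rate = 159.3 m / 456 ka = 0.000349 m/yr = 0.349 mm/yr

0.349 mm/yr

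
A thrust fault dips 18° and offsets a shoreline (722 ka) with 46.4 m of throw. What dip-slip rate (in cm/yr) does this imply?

0.0208 cm/yr

dip-slip = throw / sin(dip) = 46.4 m / sin(18°) = 150.2 m
rate = 150.2 m / 722 ka = 0.000208 m/yr = 0.0208 cm/yr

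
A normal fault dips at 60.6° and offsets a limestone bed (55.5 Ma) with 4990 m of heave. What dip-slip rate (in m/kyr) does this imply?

dip-slip = heave / cos(dip) = 4990 m / cos(60.6°) = 10160 m
rate = 10160 m / 55.5 Ma = 0.000183 m/yr = 0.183 m/kyr

0.183 m/kyr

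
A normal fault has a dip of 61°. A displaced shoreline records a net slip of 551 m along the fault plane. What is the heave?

heave = dip-slip × cos(dip) = 551 m × cos(61°) = 267 m

267 m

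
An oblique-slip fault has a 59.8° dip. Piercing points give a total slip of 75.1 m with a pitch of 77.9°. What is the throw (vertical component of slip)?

dip-slip = net slip × sin(rake) = 75.1 m × sin(77.9°) = 73.43 m
throw = dip-slip × sin(dip) = 73.43 × sin(59.8°) = 63.5 m

63.5 m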